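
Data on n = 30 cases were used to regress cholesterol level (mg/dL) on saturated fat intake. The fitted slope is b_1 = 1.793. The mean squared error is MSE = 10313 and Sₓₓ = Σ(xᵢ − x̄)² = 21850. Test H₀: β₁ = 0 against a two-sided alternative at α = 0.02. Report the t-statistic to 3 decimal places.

t = 2.610

SE(b_1) = √(MSE/Sₓₓ) = √(10313/21850) = 0.687016.
t = 1.793 / 0.687016 = 2.610.
df = n − 2 = 28.
Two-sided p ≈ 0.0144, which is < 0.02, so reject H₀.
There is evidence that saturated fat intake is associated with cholesterol level.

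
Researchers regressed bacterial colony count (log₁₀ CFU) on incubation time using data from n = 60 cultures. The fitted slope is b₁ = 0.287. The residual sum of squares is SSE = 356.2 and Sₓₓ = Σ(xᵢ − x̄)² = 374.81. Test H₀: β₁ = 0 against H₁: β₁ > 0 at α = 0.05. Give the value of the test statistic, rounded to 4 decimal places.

t = 2.2421

MSE = SSE/(n − 2) = 356.2/58 = 6.14138.
SE(b₁) = √(MSE/Sₓₓ) = √(6.14138/374.81) = 0.128005.
t = 0.287 / 0.128005 = 2.2421.
df = n − 2 = 58.
One-sided p ≈ 0.0144, which is < 0.05, so reject H₀.
There is evidence that the true slope on incubation time is positive.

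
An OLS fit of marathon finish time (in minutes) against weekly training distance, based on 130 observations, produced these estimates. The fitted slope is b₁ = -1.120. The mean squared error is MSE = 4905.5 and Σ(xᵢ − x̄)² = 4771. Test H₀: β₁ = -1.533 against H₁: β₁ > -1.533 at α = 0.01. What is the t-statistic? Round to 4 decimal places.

t = 0.4073

SE(b₁) = √(MSE/Sₓₓ) = √(4905.5/4771) = 1.014.
t = (-1.120 − (-1.533)) / 1.014 = 0.4073.
df = n − 2 = 128.
One-sided p ≈ 0.3422, which is ≥ 0.01, so fail to reject H₀.
The data do not give significant evidence that the true slope on weekly training distance exceeds -1.533 minutes per unit.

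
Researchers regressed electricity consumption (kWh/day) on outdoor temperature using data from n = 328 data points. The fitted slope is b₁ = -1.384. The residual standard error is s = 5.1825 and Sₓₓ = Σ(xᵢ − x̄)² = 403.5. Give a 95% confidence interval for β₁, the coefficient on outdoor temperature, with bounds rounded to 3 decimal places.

SE(b₁) = s/√Sₓₓ = 5.1825/√403.5 = 0.257999.
df = n − 2 = 326.
t* = t_{0.025, 326} = 1.967268.
Margin = t* × SE = 1.967268 × 0.257999 = 0.50755.
CI: -1.384 ± 0.50755 → (-1.892, -0.876).
With 95% confidence, each one-unit increase in outdoor temperature is associated with a change of between -1.892 and -0.876 kWh/day in electricity consumption.

(-1.892, -0.876)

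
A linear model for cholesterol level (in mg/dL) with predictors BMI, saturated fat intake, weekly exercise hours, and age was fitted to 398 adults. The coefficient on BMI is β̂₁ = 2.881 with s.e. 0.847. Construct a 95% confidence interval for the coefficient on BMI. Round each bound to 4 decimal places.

(1.2158, 4.5462)

df = n − k − 1 = 398 − 4 − 1 = 393.
t* = t_{0.025, 393} = 1.966019.
Margin = t* × SE = 1.966019 × 0.847 = 1.665218.
CI: 2.881 ± 1.665218 → (1.2158, 4.5462).
With 95% confidence, each one-unit increase in BMI is associated with a change of between 1.2158 and 4.5462 mg/dL in cholesterol level, holding the other predictors fixed.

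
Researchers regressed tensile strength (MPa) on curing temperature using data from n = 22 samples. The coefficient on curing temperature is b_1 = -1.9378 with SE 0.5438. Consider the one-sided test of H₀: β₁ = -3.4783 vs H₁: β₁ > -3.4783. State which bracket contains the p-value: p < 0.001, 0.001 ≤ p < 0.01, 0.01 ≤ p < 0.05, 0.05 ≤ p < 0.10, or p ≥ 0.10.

0.001 ≤ p < 0.01

t = (-1.9378 − (-3.4783)) / 0.5438 = 2.833.
df = n − 2 = 22 − 2 = 20.
One-sided p = P(T_{20} > t) ≈ 0.0051.
So 0.001 ≤ p < 0.01.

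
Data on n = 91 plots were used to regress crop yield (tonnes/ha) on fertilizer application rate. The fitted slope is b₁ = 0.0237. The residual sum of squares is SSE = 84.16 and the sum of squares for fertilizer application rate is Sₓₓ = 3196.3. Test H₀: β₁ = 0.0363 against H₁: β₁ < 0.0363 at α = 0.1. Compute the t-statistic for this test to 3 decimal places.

t = -0.733

MSE = SSE/(n − 2) = 84.16/89 = 0.945618.
SE(b₁) = √(MSE/Sₓₓ) = √(0.945618/3196.3) = 0.0172002.
t = (0.0237 − 0.0363) / 0.0172002 = -0.733.
df = n − 2 = 89.
One-sided p ≈ 0.2329, which is ≥ 0.1, so fail to reject H₀.
The data do not give significant evidence that the true slope on fertilizer application rate is below 0.0363 tonnes/ha per unit.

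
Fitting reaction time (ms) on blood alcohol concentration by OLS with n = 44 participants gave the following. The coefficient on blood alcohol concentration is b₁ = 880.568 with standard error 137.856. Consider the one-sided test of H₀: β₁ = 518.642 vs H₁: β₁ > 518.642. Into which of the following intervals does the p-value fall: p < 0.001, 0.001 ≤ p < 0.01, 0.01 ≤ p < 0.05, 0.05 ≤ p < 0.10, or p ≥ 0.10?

t = (880.568 − 518.642) / 137.856 = 2.625.
df = n − 2 = 44 − 2 = 42.
One-sided p = P(T_{42} > t) ≈ 0.0060.
So 0.001 ≤ p < 0.01.

0.001 ≤ p < 0.01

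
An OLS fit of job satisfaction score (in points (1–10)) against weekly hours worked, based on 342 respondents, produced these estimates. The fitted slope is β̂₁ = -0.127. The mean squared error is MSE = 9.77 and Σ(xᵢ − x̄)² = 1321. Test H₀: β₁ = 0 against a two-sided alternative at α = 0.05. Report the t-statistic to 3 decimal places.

SE(β̂₁) = √(MSE/Sₓₓ) = √(9.77/1321) = 0.0859995.
t = -0.127 / 0.0859995 = -1.477.
df = n − 2 = 340.
Two-sided p ≈ 0.1407, which is ≥ 0.05, so fail to reject H₀.
The data do not give significant evidence of an association between weekly hours worked and job satisfaction score.

t = -1.477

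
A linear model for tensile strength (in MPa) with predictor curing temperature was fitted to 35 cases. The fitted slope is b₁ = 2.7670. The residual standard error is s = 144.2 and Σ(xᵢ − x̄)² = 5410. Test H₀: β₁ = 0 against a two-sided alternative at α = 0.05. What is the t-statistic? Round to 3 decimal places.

t = 1.411

SE(b₁) = s/√Sₓₓ = 144.2/√5410 = 1.9605.
t = 2.7670 / 1.9605 = 1.411.
df = n − 2 = 33.
Two-sided p ≈ 0.1675, which is ≥ 0.05, so fail to reject H₀.
The data do not give significant evidence of an association between curing temperature and tensile strength.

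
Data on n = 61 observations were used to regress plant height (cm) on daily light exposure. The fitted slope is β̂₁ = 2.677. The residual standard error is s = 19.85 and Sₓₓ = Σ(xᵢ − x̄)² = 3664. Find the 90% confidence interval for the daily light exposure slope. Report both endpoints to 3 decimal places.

SE(β̂₁) = s/√Sₓₓ = 19.85/√3664 = 0.327931.
df = n − 2 = 59.
t* = t_{0.05, 59} = 1.671093.
Margin = t* × SE = 1.671093 × 0.327931 = 0.54800.
CI: 2.677 ± 0.54800 → (2.129, 3.225).
With 90% confidence, each one-unit increase in daily light exposure is associated with a change of between 2.129 and 3.225 cm in plant height.

(2.129, 3.225)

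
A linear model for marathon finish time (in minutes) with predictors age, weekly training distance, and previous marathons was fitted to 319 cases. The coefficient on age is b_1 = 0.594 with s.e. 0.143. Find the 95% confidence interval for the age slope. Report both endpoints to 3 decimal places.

df = n − k − 1 = 319 − 3 − 1 = 315.
t* = t_{0.025, 315} = 1.967524.
Margin = t* × SE = 1.967524 × 0.143 = 0.28136.
CI: 0.594 ± 0.28136 → (0.313, 0.875).
With 95% confidence, each one-unit increase in age is associated with a change of between 0.313 and 0.875 minutes in marathon finish time, holding the other predictors fixed.

(0.313, 0.875)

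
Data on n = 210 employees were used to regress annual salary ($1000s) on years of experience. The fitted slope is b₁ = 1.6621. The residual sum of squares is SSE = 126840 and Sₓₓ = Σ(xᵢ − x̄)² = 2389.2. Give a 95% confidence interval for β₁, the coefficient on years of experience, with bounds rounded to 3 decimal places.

(0.666, 2.658)

MSE = SSE/(n − 2) = 126840/208 = 609.808.
SE(b₁) = √(MSE/Sₓₓ) = √(609.808/2389.2) = 0.505208.
df = n − 2 = 208.
t* = t_{0.025, 208} = 1.971435.
Margin = t* × SE = 1.971435 × 0.505208 = 0.99598.
CI: 1.6621 ± 0.99598 → (0.666, 2.658).
With 95% confidence, each one-unit increase in years of experience is associated with a change of between 0.666 and 2.658 $1000s in annual salary.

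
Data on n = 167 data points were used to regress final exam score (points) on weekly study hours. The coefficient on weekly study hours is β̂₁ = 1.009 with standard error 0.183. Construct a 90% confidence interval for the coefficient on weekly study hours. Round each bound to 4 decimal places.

(0.7063, 1.3117)

df = n − 2 = 167 − 2 = 165.
t* = t_{0.05, 165} = 1.654141.
Margin = t* × SE = 1.654141 × 0.183 = 0.302708.
CI: 1.009 ± 0.302708 → (0.7063, 1.3117).
With 90% confidence, each one-unit increase in weekly study hours is associated with a change of between 0.7063 and 1.3117 points in final exam score.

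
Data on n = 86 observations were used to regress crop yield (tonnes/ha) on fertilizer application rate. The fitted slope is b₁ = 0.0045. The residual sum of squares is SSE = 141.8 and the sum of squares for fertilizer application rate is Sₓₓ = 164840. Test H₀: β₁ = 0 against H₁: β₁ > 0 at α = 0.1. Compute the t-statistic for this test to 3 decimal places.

MSE = SSE/(n − 2) = 141.8/84 = 1.6881.
SE(b₁) = √(MSE/Sₓₓ) = √(1.6881/164840) = 0.00320013.
t = 0.0045 / 0.00320013 = 1.406.
df = n − 2 = 84.
One-sided p ≈ 0.0817, which is < 0.1, so reject H₀.
There is evidence that the true slope on fertilizer application rate is positive.

t = 1.406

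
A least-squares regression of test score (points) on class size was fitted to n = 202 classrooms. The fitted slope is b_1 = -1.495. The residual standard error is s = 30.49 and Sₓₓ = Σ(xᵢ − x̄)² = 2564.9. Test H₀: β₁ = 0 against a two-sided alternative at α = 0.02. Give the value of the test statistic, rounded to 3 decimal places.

t = -2.483

SE(b_1) = s/√Sₓₓ = 30.49/√2564.9 = 0.602036.
t = -1.495 / 0.602036 = -2.483.
df = n − 2 = 200.
Two-sided p ≈ 0.0138, which is < 0.02, so reject H₀.
There is evidence that class size is associated with test score.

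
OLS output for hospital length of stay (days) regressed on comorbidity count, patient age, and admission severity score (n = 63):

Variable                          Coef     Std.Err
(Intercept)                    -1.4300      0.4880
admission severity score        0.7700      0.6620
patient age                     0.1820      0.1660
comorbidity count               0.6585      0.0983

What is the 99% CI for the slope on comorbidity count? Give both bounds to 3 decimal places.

Read off: b = 0.6585, SE = 0.0983 for comorbidity count.
df = n − k − 1 = 63 − 3 − 1 = 59.
t* = t_{0.005, 59} = 2.661759.
Margin = t* × SE = 2.661759 × 0.0983 = 0.26165.
CI: 0.6585 ± 0.26165 → (0.397, 0.920).

(0.397, 0.920)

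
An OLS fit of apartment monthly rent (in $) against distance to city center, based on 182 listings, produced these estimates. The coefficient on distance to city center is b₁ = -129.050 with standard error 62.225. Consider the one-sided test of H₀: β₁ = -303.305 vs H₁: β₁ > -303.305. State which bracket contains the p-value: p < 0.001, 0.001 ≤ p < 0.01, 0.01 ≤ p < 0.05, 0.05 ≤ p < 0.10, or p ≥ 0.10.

0.001 ≤ p < 0.01

t = (-129.050 − (-303.305)) / 62.225 = 2.800.
df = n − 2 = 182 − 2 = 180.
One-sided p = P(T_{180} > t) ≈ 0.0028.
So 0.001 ≤ p < 0.01.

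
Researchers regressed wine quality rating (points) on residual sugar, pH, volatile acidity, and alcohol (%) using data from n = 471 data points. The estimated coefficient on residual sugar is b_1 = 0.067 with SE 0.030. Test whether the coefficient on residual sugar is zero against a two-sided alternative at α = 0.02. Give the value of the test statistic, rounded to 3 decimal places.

t = 2.233

H₀: β₁ = 0 vs H₁: β₁ ≠ 0.
t = (b_1 − β₁⁰)/SE = 0.067 / 0.030 = 2.233.
df = n − k − 1 = 471 − 4 − 1 = 466.
Two-sided p ≈ 0.0260, which is ≥ 0.02, so fail to reject H₀.
The data do not give significant evidence of an association between residual sugar and wine quality rating, after adjusting for the other predictors.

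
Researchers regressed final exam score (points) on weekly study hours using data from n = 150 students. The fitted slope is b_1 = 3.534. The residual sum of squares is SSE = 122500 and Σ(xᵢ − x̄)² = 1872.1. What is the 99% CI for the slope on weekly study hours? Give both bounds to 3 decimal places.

(1.799, 5.269)

MSE = SSE/(n − 2) = 122500/148 = 827.703.
SE(b_1) = √(MSE/Sₓₓ) = √(827.703/1872.1) = 0.664925.
df = n − 2 = 148.
t* = t_{0.005, 148} = 2.609456.
Margin = t* × SE = 2.609456 × 0.664925 = 1.73509.
CI: 3.534 ± 1.73509 → (1.799, 5.269).
With 99% confidence, each one-unit increase in weekly study hours is associated with a change of between 1.799 and 5.269 points in final exam score.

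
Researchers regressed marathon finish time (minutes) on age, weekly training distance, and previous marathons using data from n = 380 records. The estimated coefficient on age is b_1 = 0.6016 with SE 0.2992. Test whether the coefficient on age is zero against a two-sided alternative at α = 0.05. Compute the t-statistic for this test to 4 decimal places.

H₀: β₁ = 0 vs H₁: β₁ ≠ 0.
t = (b_1 − β₁⁰)/SE = 0.6016 / 0.2992 = 2.0107.
df = n − k − 1 = 380 − 3 − 1 = 376.
Two-sided p ≈ 0.0451, which is < 0.05, so reject H₀.
There is evidence that age is associated with marathon finish time, holding the other predictors fixed.

t = 2.0107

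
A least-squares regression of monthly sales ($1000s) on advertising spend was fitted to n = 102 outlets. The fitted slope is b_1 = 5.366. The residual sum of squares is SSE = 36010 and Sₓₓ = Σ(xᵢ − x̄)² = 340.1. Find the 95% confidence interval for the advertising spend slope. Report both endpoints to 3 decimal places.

MSE = SSE/(n − 2) = 36010/100 = 360.1.
SE(b_1) = √(MSE/Sₓₓ) = √(360.1/340.1) = 1.02898.
df = n − 2 = 100.
t* = t_{0.025, 100} = 1.983972.
Margin = t* × SE = 1.983972 × 1.02898 = 2.04147.
CI: 5.366 ± 2.04147 → (3.325, 7.407).
With 95% confidence, each one-unit increase in advertising spend is associated with a change of between 3.325 and 7.407 $1000s in monthly sales.

(3.325, 7.407)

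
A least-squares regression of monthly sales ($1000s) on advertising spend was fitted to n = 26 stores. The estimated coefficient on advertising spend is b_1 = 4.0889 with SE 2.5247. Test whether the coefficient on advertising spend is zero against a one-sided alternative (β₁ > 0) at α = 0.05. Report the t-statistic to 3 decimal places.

H₀: β₁ = 0 vs H₁: β₁ > 0.
t = (b_1 − β₁⁰)/SE = 4.0889 / 2.5247 = 1.620.
df = n − 2 = 26 − 2 = 24.
One-sided p ≈ 0.0592, which is ≥ 0.05, so fail to reject H₀.
The data do not give significant evidence that the true slope on advertising spend is positive.

t = 1.620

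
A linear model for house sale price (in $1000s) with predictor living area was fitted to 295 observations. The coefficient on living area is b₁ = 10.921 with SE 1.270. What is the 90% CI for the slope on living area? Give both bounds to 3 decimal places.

df = n − 2 = 295 − 2 = 293.
t* = t_{0.05, 293} = 1.650071.
Margin = t* × SE = 1.650071 × 1.270 = 2.09559.
CI: 10.921 ± 2.09559 → (8.825, 13.017).
With 90% confidence, each one-unit increase in living area is associated with a change of between 8.825 and 13.017 $1000s in house sale price.

(8.825, 13.017)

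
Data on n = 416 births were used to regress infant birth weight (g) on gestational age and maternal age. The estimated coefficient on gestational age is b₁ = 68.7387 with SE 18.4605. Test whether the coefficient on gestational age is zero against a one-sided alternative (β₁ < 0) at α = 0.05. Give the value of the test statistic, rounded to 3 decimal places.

H₀: β₁ = 0 vs H₁: β₁ < 0.
t = (b₁ − β₁⁰)/SE = 68.7387 / 18.4605 = 3.724.
df = n − k − 1 = 416 − 2 − 1 = 413.
One-sided p ≈ 0.9999, which is ≥ 0.05, so fail to reject H₀.
The data do not give significant evidence that the true slope on gestational age is negative, holding the other predictors fixed.

t = 3.724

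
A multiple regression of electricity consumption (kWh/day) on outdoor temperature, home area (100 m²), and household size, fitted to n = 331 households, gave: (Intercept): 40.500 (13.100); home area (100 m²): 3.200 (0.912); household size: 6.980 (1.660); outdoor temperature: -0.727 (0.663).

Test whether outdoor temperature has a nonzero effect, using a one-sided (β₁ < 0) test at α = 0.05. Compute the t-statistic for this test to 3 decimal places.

t = -1.097

Read off: b = -0.727, SE = 0.663 for outdoor temperature.
H₀: β₁ = 0 vs H₁: β₁ < 0.
t = -0.727 / 0.663 = -1.097.
df = n − k − 1 = 331 − 3 − 1 = 327.
One-sided p ≈ 0.1368, which is ≥ 0.05, so fail to reject H₀.
The data do not give significant evidence that the true slope on outdoor temperature is negative, holding the other predictors fixed.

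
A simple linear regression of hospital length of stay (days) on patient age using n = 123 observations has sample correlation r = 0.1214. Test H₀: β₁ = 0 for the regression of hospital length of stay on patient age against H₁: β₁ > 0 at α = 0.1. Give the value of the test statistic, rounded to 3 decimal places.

t = 1.345

t = r·√(n − 2)/√(1 − r²) = 0.1214·√121/√0.985262 = 1.345.
df = n − 2 = 121.
One-sided p ≈ 0.0905, which is < 0.1, so reject H₀.
There is evidence of a linear association between patient age and hospital length of stay.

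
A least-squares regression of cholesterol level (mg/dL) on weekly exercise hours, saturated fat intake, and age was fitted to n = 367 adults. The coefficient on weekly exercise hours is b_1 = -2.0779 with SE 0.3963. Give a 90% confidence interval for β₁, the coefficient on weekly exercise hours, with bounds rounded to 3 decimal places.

(-2.731, -1.424)

df = n − k − 1 = 367 − 3 − 1 = 363.
t* = t_{0.05, 363} = 1.649062.
Margin = t* × SE = 1.649062 × 0.3963 = 0.65352.
CI: -2.0779 ± 0.65352 → (-2.731, -1.424).
With 90% confidence, each one-unit increase in weekly exercise hours is associated with a change of between -2.731 and -1.424 mg/dL in cholesterol level, holding the other predictors fixed.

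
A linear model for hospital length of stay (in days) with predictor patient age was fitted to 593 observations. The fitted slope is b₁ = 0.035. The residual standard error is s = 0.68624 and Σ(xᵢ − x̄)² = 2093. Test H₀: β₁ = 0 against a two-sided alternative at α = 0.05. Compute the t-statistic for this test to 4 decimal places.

SE(b₁) = s/√Sₓₓ = 0.68624/√2093 = 0.015.
t = 0.035 / 0.015 = 2.3333.
df = n − 2 = 591.
Two-sided p ≈ 0.0200, which is < 0.05, so reject H₀.
There is evidence that patient age is associated with hospital length of stay.

t = 2.3333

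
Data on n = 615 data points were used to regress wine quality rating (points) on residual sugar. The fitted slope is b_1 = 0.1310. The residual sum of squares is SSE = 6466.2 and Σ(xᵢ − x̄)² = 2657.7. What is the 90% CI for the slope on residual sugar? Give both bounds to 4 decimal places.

(0.0272, 0.2348)

MSE = SSE/(n − 2) = 6466.2/613 = 10.5485.
SE(b_1) = √(MSE/Sₓₓ) = √(10.5485/2657.7) = 0.0630001.
df = n − 2 = 613.
t* = t_{0.05, 613} = 1.647343.
Margin = t* × SE = 1.647343 × 0.0630001 = 0.103783.
CI: 0.1310 ± 0.103783 → (0.0272, 0.2348).
With 90% confidence, each one-unit increase in residual sugar is associated with a change of between 0.0272 and 0.2348 points in wine quality rating.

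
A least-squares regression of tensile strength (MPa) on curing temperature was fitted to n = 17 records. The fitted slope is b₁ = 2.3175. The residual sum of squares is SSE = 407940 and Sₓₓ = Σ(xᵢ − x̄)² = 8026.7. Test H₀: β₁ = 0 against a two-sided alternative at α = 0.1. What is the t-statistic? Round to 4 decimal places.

t = 1.2590

MSE = SSE/(n − 2) = 407940/15 = 27196.
SE(b₁) = √(MSE/Sₓₓ) = √(27196/8026.7) = 1.8407.
t = 2.3175 / 1.8407 = 1.2590.
df = n − 2 = 15.
Two-sided p ≈ 0.2273, which is ≥ 0.1, so fail to reject H₀.
The data do not give significant evidence of an association between curing temperature and tensile strength.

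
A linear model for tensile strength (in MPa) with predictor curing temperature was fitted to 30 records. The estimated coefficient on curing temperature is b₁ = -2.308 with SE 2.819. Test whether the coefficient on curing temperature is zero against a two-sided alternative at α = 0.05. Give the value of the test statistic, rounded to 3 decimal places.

H₀: β₁ = 0 vs H₁: β₁ ≠ 0.
t = (b₁ − β₁⁰)/SE = -2.308 / 2.819 = -0.819.
df = n − 2 = 30 − 2 = 28.
Two-sided p ≈ 0.4199, which is ≥ 0.05, so fail to reject H₀.
The data do not give significant evidence of an association between curing temperature and tensile strength.

t = -0.819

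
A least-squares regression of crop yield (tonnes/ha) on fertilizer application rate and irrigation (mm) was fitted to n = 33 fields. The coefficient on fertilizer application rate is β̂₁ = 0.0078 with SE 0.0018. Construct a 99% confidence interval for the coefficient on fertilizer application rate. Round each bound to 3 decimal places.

(0.003, 0.013)

df = n − k − 1 = 33 − 2 − 1 = 30.
t* = t_{0.005, 30} = 2.749996.
Margin = t* × SE = 2.749996 × 0.0018 = 0.00495.
CI: 0.0078 ± 0.00495 → (0.003, 0.013).
With 99% confidence, each one-unit increase in fertilizer application rate is associated with a change of between 0.003 and 0.013 tonnes/ha in crop yield, holding the other predictors fixed.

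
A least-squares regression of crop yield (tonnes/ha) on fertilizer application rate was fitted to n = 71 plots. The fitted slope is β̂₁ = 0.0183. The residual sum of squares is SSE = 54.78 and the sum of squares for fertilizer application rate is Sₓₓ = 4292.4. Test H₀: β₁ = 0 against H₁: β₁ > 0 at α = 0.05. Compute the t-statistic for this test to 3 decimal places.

MSE = SSE/(n − 2) = 54.78/69 = 0.793913.
SE(β̂₁) = √(MSE/Sₓₓ) = √(0.793913/4292.4) = 0.0135999.
t = 0.0183 / 0.0135999 = 1.346.
df = n − 2 = 69.
One-sided p ≈ 0.0914, which is ≥ 0.05, so fail to reject H₀.
The data do not give significant evidence that the true slope on fertilizer application rate is positive.

t = 1.346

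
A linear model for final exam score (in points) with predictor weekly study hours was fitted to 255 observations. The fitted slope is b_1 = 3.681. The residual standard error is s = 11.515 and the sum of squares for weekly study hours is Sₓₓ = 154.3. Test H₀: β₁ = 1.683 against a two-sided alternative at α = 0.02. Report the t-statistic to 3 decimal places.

SE(b_1) = s/√Sₓₓ = 11.515/√154.3 = 0.927003.
t = (3.681 − 1.683) / 0.927003 = 2.155.
df = n − 2 = 253.
Two-sided p ≈ 0.0321, which is ≥ 0.02, so fail to reject H₀.
The data are consistent with a true slope of 1.683 points per unit of weekly study hours.

t = 2.155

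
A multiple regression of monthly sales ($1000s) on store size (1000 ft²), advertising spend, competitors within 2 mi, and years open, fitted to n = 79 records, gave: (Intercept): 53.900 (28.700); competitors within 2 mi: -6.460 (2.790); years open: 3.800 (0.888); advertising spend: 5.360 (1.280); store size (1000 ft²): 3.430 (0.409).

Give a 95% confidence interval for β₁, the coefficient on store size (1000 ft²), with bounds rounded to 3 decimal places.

(2.615, 4.245)

Read off: b = 3.430, SE = 0.409 for store size (1000 ft²).
df = n − k − 1 = 79 − 4 − 1 = 74.
t* = t_{0.025, 74} = 1.992543.
Margin = t* × SE = 1.992543 × 0.409 = 0.81495.
CI: 3.430 ± 0.81495 → (2.615, 4.245).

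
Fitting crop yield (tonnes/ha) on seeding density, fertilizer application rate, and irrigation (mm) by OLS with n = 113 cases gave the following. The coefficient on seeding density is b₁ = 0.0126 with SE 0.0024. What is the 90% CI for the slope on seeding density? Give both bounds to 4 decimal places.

(0.0086, 0.0166)

df = n − k − 1 = 113 − 3 − 1 = 109.
t* = t_{0.05, 109} = 1.658953.
Margin = t* × SE = 1.658953 × 0.0024 = 0.003981.
CI: 0.0126 ± 0.003981 → (0.0086, 0.0166).
With 90% confidence, each one-unit increase in seeding density is associated with a change of between 0.0086 and 0.0166 tonnes/ha in crop yield, holding the other predictors fixed.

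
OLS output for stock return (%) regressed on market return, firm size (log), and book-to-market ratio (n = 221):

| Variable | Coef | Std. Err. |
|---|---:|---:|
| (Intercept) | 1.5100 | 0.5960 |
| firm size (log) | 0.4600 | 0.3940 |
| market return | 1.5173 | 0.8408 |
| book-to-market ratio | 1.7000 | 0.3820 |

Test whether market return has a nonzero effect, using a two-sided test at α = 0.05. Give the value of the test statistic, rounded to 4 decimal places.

Read off: b = 1.5173, SE = 0.8408 for market return.
H₀: β₁ = 0 vs H₁: β₁ ≠ 0.
t = 1.5173 / 0.8408 = 1.8046.
df = n − k − 1 = 221 − 3 − 1 = 217.
Two-sided p ≈ 0.0725, which is ≥ 0.05, so fail to reject H₀.
The data do not give significant evidence of an association between market return and stock return, after adjusting for the other predictors.

t = 1.8046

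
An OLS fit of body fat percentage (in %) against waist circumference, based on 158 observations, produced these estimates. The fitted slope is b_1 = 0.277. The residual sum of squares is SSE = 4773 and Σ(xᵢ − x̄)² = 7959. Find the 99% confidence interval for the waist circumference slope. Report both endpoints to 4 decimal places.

MSE = SSE/(n − 2) = 4773/156 = 30.5962.
SE(b_1) = √(MSE/Sₓₓ) = √(30.5962/7959) = 0.0620018.
df = n − 2 = 156.
t* = t_{0.005, 156} = 2.607712.
Margin = t* × SE = 2.607712 × 0.0620018 = 0.161683.
CI: 0.277 ± 0.161683 → (0.1153, 0.4387).
With 99% confidence, each one-unit increase in waist circumference is associated with a change of between 0.1153 and 0.4387 % in body fat percentage.

(0.1153, 0.4387)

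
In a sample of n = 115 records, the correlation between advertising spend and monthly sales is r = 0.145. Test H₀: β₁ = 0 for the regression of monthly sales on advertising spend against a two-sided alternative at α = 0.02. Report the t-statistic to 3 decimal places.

t = r·√(n − 2)/√(1 − r²) = 0.145·√113/√0.978975 = 1.558.
df = n − 2 = 113.
Two-sided p ≈ 0.1221, which is ≥ 0.02, so fail to reject H₀.
The data do not give significant evidence of a linear association between advertising spend and monthly sales.

t = 1.558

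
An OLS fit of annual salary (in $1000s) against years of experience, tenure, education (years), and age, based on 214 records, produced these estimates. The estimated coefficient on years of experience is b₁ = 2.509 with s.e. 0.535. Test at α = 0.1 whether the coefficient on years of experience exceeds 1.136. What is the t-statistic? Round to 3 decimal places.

H₀: β₁ = 1.136 vs H₁: β₁ > 1.136.
t = (b₁ − β₁⁰)/SE = (2.509 − 1.136) / 0.535 = 2.566.
df = n − k − 1 = 214 − 4 − 1 = 209.
One-sided p ≈ 0.0055, which is < 0.1, so reject H₀.
There is evidence that the true slope on years of experience exceeds 1.136 $1000s per unit, holding the other predictors fixed.

t = 2.566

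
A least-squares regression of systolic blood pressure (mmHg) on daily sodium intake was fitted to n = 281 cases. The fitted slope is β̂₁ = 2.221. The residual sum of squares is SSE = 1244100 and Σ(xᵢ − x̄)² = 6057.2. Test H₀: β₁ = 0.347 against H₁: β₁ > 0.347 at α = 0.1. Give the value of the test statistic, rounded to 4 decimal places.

MSE = SSE/(n − 2) = 1244100/279 = 4459.14.
SE(β̂₁) = √(MSE/Sₓₓ) = √(4459.14/6057.2) = 0.858005.
t = (2.221 − 0.347) / 0.858005 = 2.1841.
df = n − 2 = 279.
One-sided p ≈ 0.0149, which is < 0.1, so reject H₀.
There is evidence that the true slope on daily sodium intake exceeds 0.347 mmHg per unit.

t = 2.1841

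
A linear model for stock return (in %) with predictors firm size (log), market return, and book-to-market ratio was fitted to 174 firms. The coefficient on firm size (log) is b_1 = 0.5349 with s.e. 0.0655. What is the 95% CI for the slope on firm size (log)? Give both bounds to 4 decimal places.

df = n − k − 1 = 174 − 3 − 1 = 170.
t* = t_{0.025, 170} = 1.974017.
Margin = t* × SE = 1.974017 × 0.0655 = 0.129298.
CI: 0.5349 ± 0.129298 → (0.4056, 0.6642).
With 95% confidence, each one-unit increase in firm size (log) is associated with a change of between 0.4056 and 0.6642 % in stock return, holding the other predictors fixed.

(0.4056, 0.6642)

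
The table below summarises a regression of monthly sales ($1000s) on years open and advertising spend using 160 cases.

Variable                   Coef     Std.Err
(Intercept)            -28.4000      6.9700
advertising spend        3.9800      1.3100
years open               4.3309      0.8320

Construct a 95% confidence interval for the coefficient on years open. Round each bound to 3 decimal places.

(2.688, 5.974)

Read off: b = 4.3309, SE = 0.8320 for years open.
df = n − k − 1 = 160 − 2 − 1 = 157.
t* = t_{0.025, 157} = 1.975189.
Margin = t* × SE = 1.975189 × 0.8320 = 1.64336.
CI: 4.3309 ± 1.64336 → (2.688, 5.974).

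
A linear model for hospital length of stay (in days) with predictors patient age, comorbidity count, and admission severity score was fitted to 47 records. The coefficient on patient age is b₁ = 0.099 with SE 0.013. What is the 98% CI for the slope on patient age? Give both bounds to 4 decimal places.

df = n − k − 1 = 47 − 3 − 1 = 43.
t* = t_{0.01, 43} = 2.41625.
Margin = t* × SE = 2.41625 × 0.013 = 0.031411.
CI: 0.099 ± 0.031411 → (0.0676, 0.1304).
With 98% confidence, each one-unit increase in patient age is associated with a change of between 0.0676 and 0.1304 days in hospital length of stay, holding the other predictors fixed.

(0.0676, 0.1304)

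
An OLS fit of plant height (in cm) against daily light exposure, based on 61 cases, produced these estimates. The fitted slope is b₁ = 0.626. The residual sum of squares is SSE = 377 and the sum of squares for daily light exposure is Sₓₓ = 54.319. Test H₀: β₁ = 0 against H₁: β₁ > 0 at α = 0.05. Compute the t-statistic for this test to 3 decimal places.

MSE = SSE/(n − 2) = 377/59 = 6.38983.
SE(b₁) = √(MSE/Sₓₓ) = √(6.38983/54.319) = 0.34298.
t = 0.626 / 0.34298 = 1.825.
df = n − 2 = 59.
One-sided p ≈ 0.0365, which is < 0.05, so reject H₀.
There is evidence that the true slope on daily light exposure is positive.

t = 1.825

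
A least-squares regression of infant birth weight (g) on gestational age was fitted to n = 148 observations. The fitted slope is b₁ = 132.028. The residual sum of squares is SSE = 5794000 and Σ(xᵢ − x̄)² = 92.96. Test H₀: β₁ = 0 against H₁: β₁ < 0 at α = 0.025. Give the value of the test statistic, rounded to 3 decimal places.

MSE = SSE/(n − 2) = 5794000/146 = 39684.9.
SE(b₁) = √(MSE/Sₓₓ) = √(39684.9/92.96) = 20.6616.
t = 132.028 / 20.6616 = 6.390.
df = n − 2 = 146.
One-sided p ≈ 1.0000, which is ≥ 0.025, so fail to reject H₀.
The data do not give significant evidence that the true slope on gestational age is negative.

t = 6.390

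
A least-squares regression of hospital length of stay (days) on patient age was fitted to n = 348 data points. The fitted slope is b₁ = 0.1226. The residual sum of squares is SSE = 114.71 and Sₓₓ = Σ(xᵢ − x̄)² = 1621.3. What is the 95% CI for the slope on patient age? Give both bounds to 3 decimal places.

MSE = SSE/(n − 2) = 114.71/346 = 0.331532.
SE(b₁) = √(MSE/Sₓₓ) = √(0.331532/1621.3) = 0.0142998.
df = n − 2 = 346.
t* = t_{0.025, 346} = 1.966844.
Margin = t* × SE = 1.966844 × 0.0142998 = 0.02813.
CI: 0.1226 ± 0.02813 → (0.094, 0.151).
With 95% confidence, each one-unit increase in patient age is associated with a change of between 0.094 and 0.151 days in hospital length of stay.

(0.094, 0.151)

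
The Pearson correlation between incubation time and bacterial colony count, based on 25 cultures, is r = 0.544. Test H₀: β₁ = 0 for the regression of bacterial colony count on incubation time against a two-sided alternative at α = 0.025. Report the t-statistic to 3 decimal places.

t = r·√(n − 2)/√(1 − r²) = 0.544·√23/√0.704064 = 3.109.
df = n − 2 = 23.
Two-sided p ≈ 0.0049, which is < 0.025, so reject H₀.
There is evidence of a linear association between incubation time and bacterial colony count.

t = 3.109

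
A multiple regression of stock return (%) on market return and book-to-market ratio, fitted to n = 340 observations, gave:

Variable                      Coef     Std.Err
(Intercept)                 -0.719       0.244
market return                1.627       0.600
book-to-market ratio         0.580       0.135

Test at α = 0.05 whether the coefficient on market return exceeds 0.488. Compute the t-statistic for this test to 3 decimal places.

t = 1.898

Read off: b = 1.627, SE = 0.600 for market return.
H₀: β₁ = 0.488 vs H₁: β₁ > 0.488.
t = (1.627 − 0.488) / 0.600 = 1.898.
df = n − k − 1 = 340 − 2 − 1 = 337.
One-sided p ≈ 0.0293, which is < 0.05, so reject H₀.
There is evidence that the true slope on market return exceeds 0.488 % per unit, holding the other predictors fixed.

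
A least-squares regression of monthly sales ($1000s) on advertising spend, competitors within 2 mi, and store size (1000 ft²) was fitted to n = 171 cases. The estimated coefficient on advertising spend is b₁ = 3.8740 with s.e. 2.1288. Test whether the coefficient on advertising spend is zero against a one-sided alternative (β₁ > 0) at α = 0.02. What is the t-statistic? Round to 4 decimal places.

H₀: β₁ = 0 vs H₁: β₁ > 0.
t = (b₁ − β₁⁰)/SE = 3.8740 / 2.1288 = 1.8198.
df = n − k − 1 = 171 − 3 − 1 = 167.
One-sided p ≈ 0.0353, which is ≥ 0.02, so fail to reject H₀.
The data do not give significant evidence that the true slope on advertising spend is positive, holding the other predictors fixed.

t = 1.8198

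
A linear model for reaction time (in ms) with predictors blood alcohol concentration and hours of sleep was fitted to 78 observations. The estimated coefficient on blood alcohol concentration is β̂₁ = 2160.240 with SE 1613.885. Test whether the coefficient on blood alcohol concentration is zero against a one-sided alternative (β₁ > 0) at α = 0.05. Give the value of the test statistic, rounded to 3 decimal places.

H₀: β₁ = 0 vs H₁: β₁ > 0.
t = (β̂₁ − β₁⁰)/SE = 2160.240 / 1613.885 = 1.339.
df = n − k − 1 = 78 − 2 − 1 = 75.
One-sided p ≈ 0.0924, which is ≥ 0.05, so fail to reject H₀.
The data do not give significant evidence that the true slope on blood alcohol concentration is positive, holding the other predictors fixed.

t = 1.339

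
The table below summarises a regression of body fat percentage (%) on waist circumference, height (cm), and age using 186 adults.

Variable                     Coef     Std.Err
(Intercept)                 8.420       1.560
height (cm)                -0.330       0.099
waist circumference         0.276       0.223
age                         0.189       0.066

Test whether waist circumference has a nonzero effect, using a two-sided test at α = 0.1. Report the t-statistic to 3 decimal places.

t = 1.238

Read off: b = 0.276, SE = 0.223 for waist circumference.
H₀: β₁ = 0 vs H₁: β₁ ≠ 0.
t = 0.276 / 0.223 = 1.238.
df = n − k − 1 = 186 − 3 − 1 = 182.
Two-sided p ≈ 0.2174, which is ≥ 0.1, so fail to reject H₀.
The data do not give significant evidence of an association between waist circumference and body fat percentage, after adjusting for the other predictors.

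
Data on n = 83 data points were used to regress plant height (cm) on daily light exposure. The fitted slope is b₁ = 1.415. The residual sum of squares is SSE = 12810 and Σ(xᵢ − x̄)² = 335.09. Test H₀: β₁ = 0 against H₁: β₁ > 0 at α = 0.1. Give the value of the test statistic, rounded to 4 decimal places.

MSE = SSE/(n − 2) = 12810/81 = 158.148.
SE(b₁) = √(MSE/Sₓₓ) = √(158.148/335.09) = 0.686991.
t = 1.415 / 0.686991 = 2.0597.
df = n − 2 = 81.
One-sided p ≈ 0.0213, which is < 0.1, so reject H₀.
There is evidence that the true slope on daily light exposure is positive.

t = 2.0597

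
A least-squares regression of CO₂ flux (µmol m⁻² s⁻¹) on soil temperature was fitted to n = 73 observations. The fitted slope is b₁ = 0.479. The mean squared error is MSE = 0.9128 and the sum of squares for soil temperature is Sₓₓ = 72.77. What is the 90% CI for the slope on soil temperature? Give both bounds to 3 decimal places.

SE(b₁) = √(MSE/Sₓₓ) = √(0.9128/72.77) = 0.111998.
df = n − 2 = 71.
t* = t_{0.05, 71} = 1.6666.
Margin = t* × SE = 1.6666 × 0.111998 = 0.18666.
CI: 0.479 ± 0.18666 → (0.292, 0.666).
With 90% confidence, each one-unit increase in soil temperature is associated with a change of between 0.292 and 0.666 µmol m⁻² s⁻¹ in CO₂ flux.

(0.292, 0.666)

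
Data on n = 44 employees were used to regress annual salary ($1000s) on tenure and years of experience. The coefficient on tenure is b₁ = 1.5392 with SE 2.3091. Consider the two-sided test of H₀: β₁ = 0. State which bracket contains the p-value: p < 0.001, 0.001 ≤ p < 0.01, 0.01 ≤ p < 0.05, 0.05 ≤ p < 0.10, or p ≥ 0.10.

p ≥ 0.10

t = 1.5392 / 2.3091 = 0.667.
df = n − k − 1 = 44 − 2 − 1 = 41.
Two-sided p = 2·P(T_{41} > |t|) ≈ 0.5088.
So p ≥ 0.10.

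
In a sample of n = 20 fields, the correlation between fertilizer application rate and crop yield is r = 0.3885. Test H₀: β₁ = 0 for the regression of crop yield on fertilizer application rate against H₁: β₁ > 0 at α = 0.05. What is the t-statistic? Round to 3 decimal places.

t = 1.789

t = r·√(n − 2)/√(1 − r²) = 0.3885·√18/√0.849068 = 1.789.
df = n − 2 = 18.
One-sided p ≈ 0.0452, which is < 0.05, so reject H₀.
There is evidence of a linear association between fertilizer application rate and crop yield.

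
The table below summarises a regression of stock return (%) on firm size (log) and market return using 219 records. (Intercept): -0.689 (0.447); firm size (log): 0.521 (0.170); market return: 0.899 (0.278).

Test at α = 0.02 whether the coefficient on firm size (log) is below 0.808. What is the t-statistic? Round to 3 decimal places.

t = -1.688

Read off: b = 0.521, SE = 0.170 for firm size (log).
H₀: β₁ = 0.808 vs H₁: β₁ < 0.808.
t = (0.521 − 0.808) / 0.170 = -1.688.
df = n − k − 1 = 219 − 2 − 1 = 216.
One-sided p ≈ 0.0464, which is ≥ 0.02, so fail to reject H₀.
The data do not give significant evidence that the true slope on firm size (log) is below 0.808 % per unit, holding the other predictors fixed.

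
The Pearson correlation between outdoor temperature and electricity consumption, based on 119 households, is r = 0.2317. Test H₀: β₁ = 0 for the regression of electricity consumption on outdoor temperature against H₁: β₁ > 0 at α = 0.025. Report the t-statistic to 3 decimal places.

t = 2.576

t = r·√(n − 2)/√(1 − r²) = 0.2317·√117/√0.946315 = 2.576.
df = n − 2 = 117.
One-sided p ≈ 0.0056, which is < 0.025, so reject H₀.
There is evidence of a linear association between outdoor temperature and electricity consumption.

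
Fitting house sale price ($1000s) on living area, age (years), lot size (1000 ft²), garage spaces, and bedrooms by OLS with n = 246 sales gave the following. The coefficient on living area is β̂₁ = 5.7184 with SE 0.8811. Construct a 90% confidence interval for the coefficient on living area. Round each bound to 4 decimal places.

df = n − k − 1 = 246 − 5 − 1 = 240.
t* = t_{0.05, 240} = 1.651227.
Margin = t* × SE = 1.651227 × 0.8811 = 1.454896.
CI: 5.7184 ± 1.454896 → (4.2635, 7.1733).
With 90% confidence, each one-unit increase in living area is associated with a change of between 4.2635 and 7.1733 $1000s in house sale price, holding the other predictors fixed.

(4.2635, 7.1733)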